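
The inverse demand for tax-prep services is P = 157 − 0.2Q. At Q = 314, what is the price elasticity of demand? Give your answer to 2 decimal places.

-1.50

At Q = 314, P = 157 − 0.2(314) = 94.20.
dP/dQ = −0.2, so dQ/dP = 1/(−0.2) = -5.000.
ε = (dQ/dP)(P/Q) = (-5.000)(94.20/314).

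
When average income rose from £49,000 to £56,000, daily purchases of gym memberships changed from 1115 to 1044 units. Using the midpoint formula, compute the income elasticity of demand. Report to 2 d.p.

-0.49

ΔQ = -71, ΔI = 7000. Midpoints: Ī = 52,500, Q̄ = 1079.5.
ε_I = (ΔQ/ΔI)(Ī/Q̄) = (-71/7000)(52500/1079.5).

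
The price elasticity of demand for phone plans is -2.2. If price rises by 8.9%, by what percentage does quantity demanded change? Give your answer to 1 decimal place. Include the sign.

%ΔQ ≈ ε × %ΔP = (-2.2)(8.9%) = -19.58%.

-19.6%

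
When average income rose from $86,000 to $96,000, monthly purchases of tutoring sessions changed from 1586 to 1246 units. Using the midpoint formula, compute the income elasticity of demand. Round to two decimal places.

ΔQ = -340, ΔI = 10000. Midpoints: Ī = 91,000, Q̄ = 1416.0.
ε_I = (ΔQ/ΔI)(Ī/Q̄) = (-340/10000)(91000/1416.0).

-2.19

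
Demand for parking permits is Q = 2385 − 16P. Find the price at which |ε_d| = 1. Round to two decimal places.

74.53

For linear demand Q = a − bP, ε = −bP/(a − bP). |ε| = 1 when bP = a − bP, i.e. P = a/(2b).
P = 2385/(2·16) = 2385/32 = 74.5312.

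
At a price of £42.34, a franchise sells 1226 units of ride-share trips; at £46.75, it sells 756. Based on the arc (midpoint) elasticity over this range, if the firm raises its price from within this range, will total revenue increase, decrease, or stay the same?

decrease

Arc ε = (-470/4.41)(44.55/991.0) ≈ -4.791.
|ε| = 4.79 > 1, so demand is elastic. A price rise therefore reduces total revenue.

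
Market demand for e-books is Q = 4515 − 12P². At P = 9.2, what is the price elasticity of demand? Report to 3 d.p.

-0.581

At P = 9.2, Q = 3499.320.
dQ/dP = −24P = -220.800.
ε = (dQ/dP)(P/Q) = (-220.800)(9.2/3499.320).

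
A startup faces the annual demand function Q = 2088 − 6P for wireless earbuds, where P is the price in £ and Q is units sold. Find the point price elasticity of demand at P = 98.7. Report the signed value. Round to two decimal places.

At P = 98.7, Q = 1495.800.
dQ/dP = −6.
ε = (dQ/dP)(P/Q) = (-6)(98.7/1495.800).

-0.40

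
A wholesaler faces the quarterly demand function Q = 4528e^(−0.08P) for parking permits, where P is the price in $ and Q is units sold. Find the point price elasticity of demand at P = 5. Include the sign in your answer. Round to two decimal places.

-0.40

At P = 5, Q = 3035.209.
dQ/dP = −0.08·4528e^(−0.08P) = −0.08Q = -242.817.
ε = (dQ/dP)(P/Q) = (-242.817)(5/3035.209).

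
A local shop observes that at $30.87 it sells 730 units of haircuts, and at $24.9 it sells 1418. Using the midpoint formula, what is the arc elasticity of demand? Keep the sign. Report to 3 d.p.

-2.992

ΔQ = 1418 − 730 = 688; ΔP = 24.9 − 30.87 = -5.97.
Midpoints: P̄ = 27.88, Q̄ = 1074.0.
ε = (ΔQ/ΔP)(P̄/Q̄) = (688/-5.97)(27.88/1074.0).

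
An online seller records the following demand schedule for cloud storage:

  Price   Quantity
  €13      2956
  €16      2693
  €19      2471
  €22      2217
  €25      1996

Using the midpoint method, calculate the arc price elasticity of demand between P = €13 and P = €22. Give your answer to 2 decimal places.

At P = 13, Q = 2956; at P = 22, Q = 2217.
ΔQ = -739, ΔP = 9. Midpoints: P̄ = 17.50, Q̄ = 2586.5.
ε = (ΔQ/ΔP)(P̄/Q̄) = (-739/9)(17.50/2586.5).

-0.56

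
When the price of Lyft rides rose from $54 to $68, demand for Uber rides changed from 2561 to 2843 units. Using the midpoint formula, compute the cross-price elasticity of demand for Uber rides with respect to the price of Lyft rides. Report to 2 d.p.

ΔQ_x = 2843 − 2561 = 282; ΔP_y = 68 − 54 = 14.
Midpoints: P̄_y = 61.00, Q̄_x = 2702.0.
ε_xy = (ΔQ_x/ΔP_y)(P̄_y/Q̄_x) = (282/14)(61.00/2702.0).

0.45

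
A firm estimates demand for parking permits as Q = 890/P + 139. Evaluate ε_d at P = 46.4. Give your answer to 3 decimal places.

At P = 46.4, Q = 158.181.
dQ/dP = −890/P² = -0.413.
ε = (dQ/dP)(P/Q) = (-0.413)(46.4/158.181).
|ε| < 1, so demand is inelastic at this price.

-0.121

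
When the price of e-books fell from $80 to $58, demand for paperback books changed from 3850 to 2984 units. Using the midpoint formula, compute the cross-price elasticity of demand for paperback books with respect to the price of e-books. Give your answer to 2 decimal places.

ΔQ_x = 2984 − 3850 = -866; ΔP_y = 58 − 80 = -22.
Midpoints: P̄_y = 69.00, Q̄_x = 3417.0.
ε_xy = (ΔQ_x/ΔP_y)(P̄_y/Q̄_x) = (-866/-22)(69.00/3417.0).

0.79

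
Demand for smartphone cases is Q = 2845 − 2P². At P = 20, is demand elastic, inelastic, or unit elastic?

Q = 2045, dQ/dP = -80.
ε = (dQ/dP)(P/Q) ≈ -0.782.
|ε| = 0.78 < 1.

inelastic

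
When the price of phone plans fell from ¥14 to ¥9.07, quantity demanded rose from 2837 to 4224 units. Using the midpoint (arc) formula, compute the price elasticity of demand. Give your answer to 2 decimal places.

-0.92

ΔQ = 4224 − 2837 = 1387; ΔP = 9.07 − 14 = -4.93.
Midpoints: P̄ = 11.54, Q̄ = 3530.5.
ε = (ΔQ/ΔP)(P̄/Q̄) = (1387/-4.93)(11.54/3530.5).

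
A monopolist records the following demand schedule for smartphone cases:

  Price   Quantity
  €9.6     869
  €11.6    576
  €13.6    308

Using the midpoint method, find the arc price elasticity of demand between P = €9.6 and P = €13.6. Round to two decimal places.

At P = 9.6, Q = 869; at P = 13.6, Q = 308.
ΔQ = -561, ΔP = 4.0. Midpoints: P̄ = 11.60, Q̄ = 588.5.
ε = (ΔQ/ΔP)(P̄/Q̄) = (-561/4.0)(11.60/588.5).

-2.76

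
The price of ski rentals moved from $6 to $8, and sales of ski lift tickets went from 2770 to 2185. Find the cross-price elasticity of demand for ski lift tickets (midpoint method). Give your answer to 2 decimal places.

-0.83

ΔQ_x = 2185 − 2770 = -585; ΔP_y = 8 − 6 = 2.
Midpoints: P̄_y = 7.00, Q̄_x = 2477.5.
ε_xy = (ΔQ_x/ΔP_y)(P̄_y/Q̄_x) = (-585/2)(7.00/2477.5).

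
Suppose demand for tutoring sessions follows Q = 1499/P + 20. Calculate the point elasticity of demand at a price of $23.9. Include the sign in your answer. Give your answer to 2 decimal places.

-0.76

At P = 23.9, Q = 82.720.
dQ/dP = −1499/P² = -2.624.
ε = (dQ/dP)(P/Q) = (-2.624)(23.9/82.720).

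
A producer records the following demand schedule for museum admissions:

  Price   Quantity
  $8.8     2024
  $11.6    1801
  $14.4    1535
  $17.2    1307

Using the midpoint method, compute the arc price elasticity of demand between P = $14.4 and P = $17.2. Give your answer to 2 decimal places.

At P = 14.4, Q = 1535; at P = 17.2, Q = 1307.
ΔQ = -228, ΔP = 2.8. Midpoints: P̄ = 15.80, Q̄ = 1421.0.
ε = (ΔQ/ΔP)(P̄/Q̄) = (-228/2.8)(15.80/1421.0).

-0.91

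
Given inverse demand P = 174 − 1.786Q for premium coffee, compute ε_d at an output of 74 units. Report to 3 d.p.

-0.317

At Q = 74, P = 174 − 1.786(74) = 41.84.
dP/dQ = −1.786, so dQ/dP = 1/(−1.786) = -0.560.
ε = (dQ/dP)(P/Q) = (-0.560)(41.84/74).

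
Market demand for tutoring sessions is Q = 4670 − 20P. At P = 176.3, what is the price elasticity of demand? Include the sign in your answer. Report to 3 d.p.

At P = 176.3, Q = 1144.
dQ/dP = −20.
ε = (dQ/dP)(P/Q) = (-20)(176.3/1144).

-3.082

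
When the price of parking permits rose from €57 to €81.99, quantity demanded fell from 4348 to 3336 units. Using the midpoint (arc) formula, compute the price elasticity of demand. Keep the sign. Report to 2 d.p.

ΔQ = 3336 − 4348 = -1012; ΔP = 81.99 − 57 = 24.99.
Midpoints: P̄ = 69.50, Q̄ = 3842.0.
ε = (ΔQ/ΔP)(P̄/Q̄) = (-1012/24.99)(69.50/3842.0).

-0.73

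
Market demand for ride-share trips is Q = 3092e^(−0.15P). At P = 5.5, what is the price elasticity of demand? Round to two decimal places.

At P = 5.5, Q = 1355.023.
dQ/dP = −0.15·3092e^(−0.15P) = −0.15Q = -203.253.
ε = (dQ/dP)(P/Q) = (-203.253)(5.5/1355.023).
|ε| < 1, so demand is inelastic at this price.

-0.83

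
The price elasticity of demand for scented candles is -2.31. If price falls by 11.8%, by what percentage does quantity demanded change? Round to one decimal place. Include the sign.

%ΔQ ≈ ε × %ΔP = (-2.31)(-11.8%) = 27.26%.

27.3%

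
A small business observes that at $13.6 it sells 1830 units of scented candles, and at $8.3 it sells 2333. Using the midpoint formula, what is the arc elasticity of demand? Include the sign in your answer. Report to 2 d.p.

-0.50

ΔQ = 2333 − 1830 = 503; ΔP = 8.3 − 13.6 = -5.3.
Midpoints: P̄ = 10.95, Q̄ = 2081.5.
ε = (ΔQ/ΔP)(P̄/Q̄) = (503/-5.3)(10.95/2081.5).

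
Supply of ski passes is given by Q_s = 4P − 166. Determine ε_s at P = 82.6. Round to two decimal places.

At P = 82.6, Q_s = 164.40.
dQ_s/dP = 4.
ε_s = (dQ_s/dP)(P/Q_s) = (4)(82.6/164.40).

2.01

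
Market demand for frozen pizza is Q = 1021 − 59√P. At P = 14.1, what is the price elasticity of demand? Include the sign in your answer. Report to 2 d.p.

At P = 14.1, Q = 799.455.
dQ/dP = −59/(2√P) = -7.856.
ε = (dQ/dP)(P/Q) = (-7.856)(14.1/799.455).
|ε| < 1, so demand is inelastic at this price.

-0.14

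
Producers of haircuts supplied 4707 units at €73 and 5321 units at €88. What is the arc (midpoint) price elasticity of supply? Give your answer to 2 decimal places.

0.66

ΔQ = 5321 − 4707 = 614; ΔP = 88 − 73 = 15.
Midpoints: P̄ = 80.50, Q̄ = 5014.0.
ε_s = (ΔQ/ΔP)(P̄/Q̄) = (614/15)(80.50/5014.0).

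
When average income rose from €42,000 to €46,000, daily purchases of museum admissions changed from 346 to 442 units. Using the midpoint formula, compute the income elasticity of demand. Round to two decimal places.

ΔQ = 96, ΔI = 4000. Midpoints: Ī = 44,000, Q̄ = 394.0.
ε_I = (ΔQ/ΔI)(Ī/Q̄) = (96/4000)(44000/394.0).
ε_I > 0, so the good is normal.

2.68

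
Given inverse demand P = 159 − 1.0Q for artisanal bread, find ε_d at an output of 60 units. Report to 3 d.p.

At Q = 60, P = 159 − 1.0(60) = 99.00.
dP/dQ = −1.0, so dQ/dP = 1/(−1.0) = -1.000.
ε = (dQ/dP)(P/Q) = (-1.000)(99.00/60).

-1.650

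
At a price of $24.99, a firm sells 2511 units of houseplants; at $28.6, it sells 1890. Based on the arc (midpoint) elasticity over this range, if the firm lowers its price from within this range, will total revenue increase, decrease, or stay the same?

increase

Arc ε = (-621/3.61)(26.80/2200.5) ≈ -2.095.
|ε| = 2.09 > 1, so demand is elastic. A price cut therefore raises total revenue.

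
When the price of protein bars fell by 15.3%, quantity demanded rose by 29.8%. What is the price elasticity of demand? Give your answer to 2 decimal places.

ε = %ΔQ / %ΔP = (29.8)/(-15.3) = -1.948.

-1.95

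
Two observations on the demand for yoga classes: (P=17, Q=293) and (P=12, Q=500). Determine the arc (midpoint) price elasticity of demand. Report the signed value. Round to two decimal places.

-1.51

ΔQ = 500 − 293 = 207; ΔP = 12 − 17 = -5.
Midpoints: P̄ = 14.50, Q̄ = 396.5.
ε = (ΔQ/ΔP)(P̄/Q̄) = (207/-5)(14.50/396.5).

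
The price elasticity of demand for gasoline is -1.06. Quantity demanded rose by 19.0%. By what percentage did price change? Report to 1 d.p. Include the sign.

%ΔP ≈ %ΔQ / ε = (19.0%)/(-1.06) = -17.92%.

-17.9%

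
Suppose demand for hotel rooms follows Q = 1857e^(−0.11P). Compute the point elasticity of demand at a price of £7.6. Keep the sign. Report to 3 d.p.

At P = 7.6, Q = 804.900.
dQ/dP = −0.11·1857e^(−0.11P) = −0.11Q = -88.539.
ε = (dQ/dP)(P/Q) = (-88.539)(7.6/804.900).
|ε| < 1, so demand is inelastic at this price.

-0.836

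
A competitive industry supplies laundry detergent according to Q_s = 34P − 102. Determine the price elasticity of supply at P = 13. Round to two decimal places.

1.30

At P = 13, Q_s = 340.
dQ_s/dP = 34.
ε_s = (dQ_s/dP)(P/Q_s) = (34)(13/340).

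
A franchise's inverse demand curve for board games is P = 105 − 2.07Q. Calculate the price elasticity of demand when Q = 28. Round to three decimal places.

At Q = 28, P = 105 − 2.07(28) = 47.04.
dP/dQ = −2.07, so dQ/dP = 1/(−2.07) = -0.483.
ε = (dQ/dP)(P/Q) = (-0.483)(47.04/28).

-0.812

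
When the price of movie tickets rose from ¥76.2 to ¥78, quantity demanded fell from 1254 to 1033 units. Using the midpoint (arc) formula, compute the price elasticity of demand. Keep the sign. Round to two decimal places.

ΔQ = 1033 − 1254 = -221; ΔP = 78 − 76.2 = 1.8.
Midpoints: P̄ = 77.10, Q̄ = 1143.5.
ε = (ΔQ/ΔP)(P̄/Q̄) = (-221/1.8)(77.10/1143.5).

-8.28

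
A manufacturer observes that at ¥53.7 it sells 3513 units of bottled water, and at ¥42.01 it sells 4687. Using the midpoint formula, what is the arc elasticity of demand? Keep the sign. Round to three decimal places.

ΔQ = 4687 − 3513 = 1174; ΔP = 42.01 − 53.7 = -11.69.
Midpoints: P̄ = 47.86, Q̄ = 4100.0.
ε = (ΔQ/ΔP)(P̄/Q̄) = (1174/-11.69)(47.86/4100.0).

-1.172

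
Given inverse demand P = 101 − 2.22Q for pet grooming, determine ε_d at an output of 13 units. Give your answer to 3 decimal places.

At Q = 13, P = 101 − 2.22(13) = 72.14.
dP/dQ = −2.22, so dQ/dP = 1/(−2.22) = -0.450.
ε = (dQ/dP)(P/Q) = (-0.450)(72.14/13).

-2.500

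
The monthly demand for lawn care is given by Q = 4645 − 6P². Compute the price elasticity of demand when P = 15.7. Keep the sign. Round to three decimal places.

At P = 15.7, Q = 3166.060.
dQ/dP = −12P = -188.400.
ε = (dQ/dP)(P/Q) = (-188.400)(15.7/3166.060).

-0.934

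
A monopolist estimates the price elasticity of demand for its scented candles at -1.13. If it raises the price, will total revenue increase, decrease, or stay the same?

decrease

|ε| = 1.13 > 1, so demand is elastic. A price rise therefore reduces total revenue.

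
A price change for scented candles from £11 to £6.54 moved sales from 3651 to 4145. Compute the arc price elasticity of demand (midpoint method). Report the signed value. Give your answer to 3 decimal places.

-0.249

ΔQ = 4145 − 3651 = 494; ΔP = 6.54 − 11 = -4.46.
Midpoints: P̄ = 8.77, Q̄ = 3898.0.
ε = (ΔQ/ΔP)(P̄/Q̄) = (494/-4.46)(8.77/3898.0).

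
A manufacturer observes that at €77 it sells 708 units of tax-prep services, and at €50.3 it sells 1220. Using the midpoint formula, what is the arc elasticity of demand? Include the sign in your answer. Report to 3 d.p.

ΔQ = 1220 − 708 = 512; ΔP = 50.3 − 77 = -26.7.
Midpoints: P̄ = 63.65, Q̄ = 964.0.
ε = (ΔQ/ΔP)(P̄/Q̄) = (512/-26.7)(63.65/964.0).

-1.266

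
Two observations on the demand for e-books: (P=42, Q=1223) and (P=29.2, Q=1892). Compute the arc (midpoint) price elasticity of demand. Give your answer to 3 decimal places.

-1.195

ΔQ = 1892 − 1223 = 669; ΔP = 29.2 − 42 = -12.8.
Midpoints: P̄ = 35.60, Q̄ = 1557.5.
ε = (ΔQ/ΔP)(P̄/Q̄) = (669/-12.8)(35.60/1557.5).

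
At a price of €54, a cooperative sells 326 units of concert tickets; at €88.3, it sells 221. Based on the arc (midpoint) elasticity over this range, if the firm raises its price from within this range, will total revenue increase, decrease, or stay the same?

Arc ε = (-105/34.3)(71.15/273.5) ≈ -0.796.
|ε| = 0.80 < 1, so demand is inelastic. A price rise therefore raises total revenue.

increase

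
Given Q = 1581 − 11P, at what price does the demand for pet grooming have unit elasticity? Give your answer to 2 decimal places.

71.86

For linear demand Q = a − bP, ε = −bP/(a − bP). |ε| = 1 when bP = a − bP, i.e. P = a/(2b).
P = 1581/(2·11) = 1581/22 = 71.8636.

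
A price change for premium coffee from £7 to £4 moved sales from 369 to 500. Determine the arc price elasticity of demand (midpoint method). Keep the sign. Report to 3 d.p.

ΔQ = 500 − 369 = 131; ΔP = 4 − 7 = -3.
Midpoints: P̄ = 5.50, Q̄ = 434.5.
ε = (ΔQ/ΔP)(P̄/Q̄) = (131/-3)(5.50/434.5).

-0.553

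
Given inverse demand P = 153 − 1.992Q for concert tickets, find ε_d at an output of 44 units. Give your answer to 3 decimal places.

-0.746

At Q = 44, P = 153 − 1.992(44) = 65.35.
dP/dQ = −1.992, so dQ/dP = 1/(−1.992) = -0.502.
ε = (dQ/dP)(P/Q) = (-0.502)(65.35/44).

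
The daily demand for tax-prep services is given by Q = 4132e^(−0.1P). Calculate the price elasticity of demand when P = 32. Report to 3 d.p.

At P = 32, Q = 168.429.
dQ/dP = −0.1·4132e^(−0.1P) = −0.1Q = -16.843.
ε = (dQ/dP)(P/Q) = (-16.843)(32/168.429).
|ε| > 1, so demand is elastic at this price.

-3.200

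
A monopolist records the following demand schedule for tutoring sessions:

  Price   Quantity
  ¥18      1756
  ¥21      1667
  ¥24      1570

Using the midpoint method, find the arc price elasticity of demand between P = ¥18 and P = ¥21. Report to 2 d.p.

-0.34

At P = 18, Q = 1756; at P = 21, Q = 1667.
ΔQ = -89, ΔP = 3. Midpoints: P̄ = 19.50, Q̄ = 1711.5.
ε = (ΔQ/ΔP)(P̄/Q̄) = (-89/3)(19.50/1711.5).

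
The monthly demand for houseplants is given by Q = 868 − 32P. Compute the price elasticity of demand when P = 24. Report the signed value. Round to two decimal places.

At P = 24, Q = 100.
dQ/dP = −32.
ε = (dQ/dP)(P/Q) = (-32)(24/100).

-7.68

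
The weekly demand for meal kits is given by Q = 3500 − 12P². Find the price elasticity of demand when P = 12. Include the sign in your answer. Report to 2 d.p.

At P = 12, Q = 1772.
dQ/dP = −24P = -288.
ε = (dQ/dP)(P/Q) = (-288)(12/1772).
|ε| > 1, so demand is elastic at this price.

-1.95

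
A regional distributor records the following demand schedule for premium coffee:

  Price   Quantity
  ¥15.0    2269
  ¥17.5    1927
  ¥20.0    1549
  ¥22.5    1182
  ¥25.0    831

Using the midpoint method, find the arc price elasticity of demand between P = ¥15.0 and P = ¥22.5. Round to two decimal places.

-1.57

At P = 15.0, Q = 2269; at P = 22.5, Q = 1182.
ΔQ = -1087, ΔP = 7.5. Midpoints: P̄ = 18.75, Q̄ = 1725.5.
ε = (ΔQ/ΔP)(P̄/Q̄) = (-1087/7.5)(18.75/1725.5).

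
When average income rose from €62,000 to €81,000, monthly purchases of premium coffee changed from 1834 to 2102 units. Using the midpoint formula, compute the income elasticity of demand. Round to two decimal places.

ΔQ = 268, ΔI = 19000. Midpoints: Ī = 71,500, Q̄ = 1968.0.
ε_I = (ΔQ/ΔI)(Ī/Q̄) = (268/19000)(71500/1968.0).

0.51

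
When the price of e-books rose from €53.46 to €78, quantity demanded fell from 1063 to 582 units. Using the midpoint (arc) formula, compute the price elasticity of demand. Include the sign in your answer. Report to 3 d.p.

-1.566

ΔQ = 582 − 1063 = -481; ΔP = 78 − 53.46 = 24.54.
Midpoints: P̄ = 65.73, Q̄ = 822.5.
ε = (ΔQ/ΔP)(P̄/Q̄) = (-481/24.54)(65.73/822.5).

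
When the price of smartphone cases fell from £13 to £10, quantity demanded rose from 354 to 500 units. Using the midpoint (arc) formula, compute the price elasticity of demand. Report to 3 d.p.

ΔQ = 500 − 354 = 146; ΔP = 10 − 13 = -3.
Midpoints: P̄ = 11.50, Q̄ = 427.0.
ε = (ΔQ/ΔP)(P̄/Q̄) = (146/-3)(11.50/427.0).

-1.311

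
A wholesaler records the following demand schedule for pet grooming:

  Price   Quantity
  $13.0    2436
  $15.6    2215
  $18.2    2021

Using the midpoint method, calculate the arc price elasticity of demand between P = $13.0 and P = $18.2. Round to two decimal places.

At P = 13.0, Q = 2436; at P = 18.2, Q = 2021.
ΔQ = -415, ΔP = 5.2. Midpoints: P̄ = 15.60, Q̄ = 2228.5.
ε = (ΔQ/ΔP)(P̄/Q̄) = (-415/5.2)(15.60/2228.5).

-0.56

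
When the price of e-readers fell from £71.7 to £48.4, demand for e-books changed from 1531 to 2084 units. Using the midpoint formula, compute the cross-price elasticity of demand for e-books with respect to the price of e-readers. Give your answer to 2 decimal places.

-0.79

ΔQ_x = 2084 − 1531 = 553; ΔP_y = 48.4 − 71.7 = -23.3.
Midpoints: P̄_y = 60.05, Q̄_x = 1807.5.
ε_xy = (ΔQ_x/ΔP_y)(P̄_y/Q̄_x) = (553/-23.3)(60.05/1807.5).
ε_xy < 0, so the goods are complements.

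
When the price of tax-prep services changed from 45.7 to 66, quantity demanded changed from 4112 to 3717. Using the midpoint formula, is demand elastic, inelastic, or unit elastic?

Arc ε ≈ -0.278.
|ε| = 0.28 < 1.

inelastic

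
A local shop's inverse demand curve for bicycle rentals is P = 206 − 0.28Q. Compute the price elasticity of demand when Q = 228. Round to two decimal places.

At Q = 228, P = 206 − 0.28(228) = 142.16.
dP/dQ = −0.28, so dQ/dP = 1/(−0.28) = -3.571.
ε = (dQ/dP)(P/Q) = (-3.571)(142.16/228).

-2.23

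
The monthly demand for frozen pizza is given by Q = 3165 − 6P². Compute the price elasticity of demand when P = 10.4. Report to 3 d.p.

-0.516

At P = 10.4, Q = 2516.040.
dQ/dP = −12P = -124.800.
ε = (dQ/dP)(P/Q) = (-124.800)(10.4/2516.040).
|ε| < 1, so demand is inelastic at this price.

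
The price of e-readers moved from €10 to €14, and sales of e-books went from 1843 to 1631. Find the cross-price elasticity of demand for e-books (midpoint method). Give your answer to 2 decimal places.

ΔQ_x = 1631 − 1843 = -212; ΔP_y = 14 − 10 = 4.
Midpoints: P̄_y = 12.00, Q̄_x = 1737.0.
ε_xy = (ΔQ_x/ΔP_y)(P̄_y/Q̄_x) = (-212/4)(12.00/1737.0).
ε_xy < 0, so the goods are complements.

-0.37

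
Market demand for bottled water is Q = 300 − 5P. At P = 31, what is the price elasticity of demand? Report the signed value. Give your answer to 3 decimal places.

-1.069

At P = 31, Q = 145.
dQ/dP = −5.
ε = (dQ/dP)(P/Q) = (-5)(31/145).
|ε| > 1, so demand is elastic at this price.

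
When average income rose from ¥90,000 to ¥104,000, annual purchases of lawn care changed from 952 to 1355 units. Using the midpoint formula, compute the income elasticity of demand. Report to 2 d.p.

ΔQ = 403, ΔI = 14000. Midpoints: Ī = 97,000, Q̄ = 1153.5.
ε_I = (ΔQ/ΔI)(Ī/Q̄) = (403/14000)(97000/1153.5).
ε_I > 0, so the good is normal.

2.42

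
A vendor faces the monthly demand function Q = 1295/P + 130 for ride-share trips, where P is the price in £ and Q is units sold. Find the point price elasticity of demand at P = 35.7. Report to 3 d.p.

At P = 35.7, Q = 166.275.
dQ/dP = −1295/P² = -1.016.
ε = (dQ/dP)(P/Q) = (-1.016)(35.7/166.275).
|ε| < 1, so demand is inelastic at this price.

-0.218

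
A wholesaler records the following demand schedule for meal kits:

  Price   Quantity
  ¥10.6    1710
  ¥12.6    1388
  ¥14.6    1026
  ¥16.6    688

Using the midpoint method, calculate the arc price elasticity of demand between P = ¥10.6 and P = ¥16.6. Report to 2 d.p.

At P = 10.6, Q = 1710; at P = 16.6, Q = 688.
ΔQ = -1022, ΔP = 6.0. Midpoints: P̄ = 13.60, Q̄ = 1199.0.
ε = (ΔQ/ΔP)(P̄/Q̄) = (-1022/6.0)(13.60/1199.0).

-1.93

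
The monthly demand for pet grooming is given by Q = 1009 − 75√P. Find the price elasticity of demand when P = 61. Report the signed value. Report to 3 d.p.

-0.692

At P = 61, Q = 423.231.
dQ/dP = −75/(2√P) = -4.801.
ε = (dQ/dP)(P/Q) = (-4.801)(61/423.231).
|ε| < 1, so demand is inelastic at this price.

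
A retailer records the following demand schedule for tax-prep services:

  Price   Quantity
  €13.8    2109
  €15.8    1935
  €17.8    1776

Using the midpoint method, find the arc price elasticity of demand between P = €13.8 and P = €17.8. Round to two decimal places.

-0.68

At P = 13.8, Q = 2109; at P = 17.8, Q = 1776.
ΔQ = -333, ΔP = 4.0. Midpoints: P̄ = 15.80, Q̄ = 1942.5.
ε = (ΔQ/ΔP)(P̄/Q̄) = (-333/4.0)(15.80/1942.5).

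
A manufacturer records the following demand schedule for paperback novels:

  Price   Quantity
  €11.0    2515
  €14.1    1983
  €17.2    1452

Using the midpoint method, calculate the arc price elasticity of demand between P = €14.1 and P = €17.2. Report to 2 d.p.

At P = 14.1, Q = 1983; at P = 17.2, Q = 1452.
ΔQ = -531, ΔP = 3.1. Midpoints: P̄ = 15.65, Q̄ = 1717.5.
ε = (ΔQ/ΔP)(P̄/Q̄) = (-531/3.1)(15.65/1717.5).

-1.56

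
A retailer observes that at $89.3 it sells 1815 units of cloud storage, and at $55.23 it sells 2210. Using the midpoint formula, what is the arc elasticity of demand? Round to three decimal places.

-0.416

ΔQ = 2210 − 1815 = 395; ΔP = 55.23 − 89.3 = -34.07.
Midpoints: P̄ = 72.27, Q̄ = 2012.5.
ε = (ΔQ/ΔP)(P̄/Q̄) = (395/-34.07)(72.27/2012.5).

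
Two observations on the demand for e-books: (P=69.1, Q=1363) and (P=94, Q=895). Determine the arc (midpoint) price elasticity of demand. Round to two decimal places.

ΔQ = 895 − 1363 = -468; ΔP = 94 − 69.1 = 24.9.
Midpoints: P̄ = 81.55, Q̄ = 1129.0.
ε = (ΔQ/ΔP)(P̄/Q̄) = (-468/24.9)(81.55/1129.0).

-1.36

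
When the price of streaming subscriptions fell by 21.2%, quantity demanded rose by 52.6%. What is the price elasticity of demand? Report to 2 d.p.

ε = %ΔQ / %ΔP = (52.6)/(-21.2) = -2.481.

-2.48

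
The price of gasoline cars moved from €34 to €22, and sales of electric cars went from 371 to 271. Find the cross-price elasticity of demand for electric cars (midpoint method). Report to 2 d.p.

ΔQ_x = 271 − 371 = -100; ΔP_y = 22 − 34 = -12.
Midpoints: P̄_y = 28.00, Q̄_x = 321.0.
ε_xy = (ΔQ_x/ΔP_y)(P̄_y/Q̄_x) = (-100/-12)(28.00/321.0).

0.73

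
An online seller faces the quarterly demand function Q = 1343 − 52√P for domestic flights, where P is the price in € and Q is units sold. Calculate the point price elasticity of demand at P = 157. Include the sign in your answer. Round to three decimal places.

-0.471

At P = 157, Q = 691.442.
dQ/dP = −52/(2√P) = -2.075.
ε = (dQ/dP)(P/Q) = (-2.075)(157/691.442).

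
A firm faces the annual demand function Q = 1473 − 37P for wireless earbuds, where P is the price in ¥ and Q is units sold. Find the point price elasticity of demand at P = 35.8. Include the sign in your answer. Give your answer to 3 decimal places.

-8.926

At P = 35.8, Q = 148.400.
dQ/dP = −37.
ε = (dQ/dP)(P/Q) = (-37)(35.8/148.400).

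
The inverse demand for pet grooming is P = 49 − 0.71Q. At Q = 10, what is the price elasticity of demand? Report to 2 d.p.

At Q = 10, P = 49 − 0.71(10) = 41.90.
dP/dQ = −0.71, so dQ/dP = 1/(−0.71) = -1.408.
ε = (dQ/dP)(P/Q) = (-1.408)(41.90/10).

-5.90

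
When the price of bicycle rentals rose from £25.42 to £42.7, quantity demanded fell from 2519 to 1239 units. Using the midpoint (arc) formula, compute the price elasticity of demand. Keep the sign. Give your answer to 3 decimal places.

-1.343

ΔQ = 1239 − 2519 = -1280; ΔP = 42.7 − 25.42 = 17.28.
Midpoints: P̄ = 34.06, Q̄ = 1879.0.
ε = (ΔQ/ΔP)(P̄/Q̄) = (-1280/17.28)(34.06/1879.0).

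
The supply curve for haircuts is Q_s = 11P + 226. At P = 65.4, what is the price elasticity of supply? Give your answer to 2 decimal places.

0.76

At P = 65.4, Q_s = 945.40.
dQ_s/dP = 11.
ε_s = (dQ_s/dP)(P/Q_s) = (11)(65.4/945.40).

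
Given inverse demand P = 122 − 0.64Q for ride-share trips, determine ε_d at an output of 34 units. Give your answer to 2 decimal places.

At Q = 34, P = 122 − 0.64(34) = 100.24.
dP/dQ = −0.64, so dQ/dP = 1/(−0.64) = -1.562.
ε = (dQ/dP)(P/Q) = (-1.562)(100.24/34).

-4.61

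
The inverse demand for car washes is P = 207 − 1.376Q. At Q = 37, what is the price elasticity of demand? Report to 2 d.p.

-3.07

At Q = 37, P = 207 − 1.376(37) = 156.09.
dP/dQ = −1.376, so dQ/dP = 1/(−1.376) = -0.727.
ε = (dQ/dP)(P/Q) = (-0.727)(156.09/37).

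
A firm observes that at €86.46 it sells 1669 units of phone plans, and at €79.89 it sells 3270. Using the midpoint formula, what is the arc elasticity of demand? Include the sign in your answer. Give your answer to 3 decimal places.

ΔQ = 3270 − 1669 = 1601; ΔP = 79.89 − 86.46 = -6.57.
Midpoints: P̄ = 83.17, Q̄ = 2469.5.
ε = (ΔQ/ΔP)(P̄/Q̄) = (1601/-6.57)(83.17/2469.5).

-8.207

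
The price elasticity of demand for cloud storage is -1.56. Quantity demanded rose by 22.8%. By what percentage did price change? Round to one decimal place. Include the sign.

-14.6%

%ΔP ≈ %ΔQ / ε = (22.8%)/(-1.56) = -14.62%.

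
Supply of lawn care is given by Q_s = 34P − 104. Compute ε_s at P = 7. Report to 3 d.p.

At P = 7, Q_s = 134.
dQ_s/dP = 34.
ε_s = (dQ_s/dP)(P/Q_s) = (34)(7/134).

1.776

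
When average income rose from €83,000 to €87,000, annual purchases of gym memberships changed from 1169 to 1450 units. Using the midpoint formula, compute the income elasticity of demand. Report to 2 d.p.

4.56

ΔQ = 281, ΔI = 4000. Midpoints: Ī = 85,000, Q̄ = 1309.5.
ε_I = (ΔQ/ΔI)(Ī/Q̄) = (281/4000)(85000/1309.5).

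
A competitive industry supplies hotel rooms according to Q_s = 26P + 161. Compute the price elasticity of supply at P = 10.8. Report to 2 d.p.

At P = 10.8, Q_s = 441.80.
dQ_s/dP = 26.
ε_s = (dQ_s/dP)(P/Q_s) = (26)(10.8/441.80).

0.64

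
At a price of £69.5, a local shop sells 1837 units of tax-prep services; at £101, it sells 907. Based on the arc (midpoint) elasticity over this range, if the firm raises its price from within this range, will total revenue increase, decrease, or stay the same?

Arc ε = (-930/31.5)(85.25/1372.0) ≈ -1.834.
|ε| = 1.83 > 1, so demand is elastic. A price rise therefore reduces total revenue.

decrease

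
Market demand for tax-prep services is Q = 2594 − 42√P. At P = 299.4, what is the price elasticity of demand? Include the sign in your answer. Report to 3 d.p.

At P = 299.4, Q = 1867.266.
dQ/dP = −42/(2√P) = -1.214.
ε = (dQ/dP)(P/Q) = (-1.214)(299.4/1867.266).
|ε| < 1, so demand is inelastic at this price.

-0.195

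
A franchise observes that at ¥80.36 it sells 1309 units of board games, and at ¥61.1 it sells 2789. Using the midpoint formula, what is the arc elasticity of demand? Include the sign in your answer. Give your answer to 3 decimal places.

ΔQ = 2789 − 1309 = 1480; ΔP = 61.1 − 80.36 = -19.26.
Midpoints: P̄ = 70.73, Q̄ = 2049.0.
ε = (ΔQ/ΔP)(P̄/Q̄) = (1480/-19.26)(70.73/2049.0).

-2.653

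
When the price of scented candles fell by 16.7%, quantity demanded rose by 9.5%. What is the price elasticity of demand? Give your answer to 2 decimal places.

-0.57

ε = %ΔQ / %ΔP = (9.5)/(-16.7) = -0.569.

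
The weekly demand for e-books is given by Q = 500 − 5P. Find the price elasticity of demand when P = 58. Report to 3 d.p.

At P = 58, Q = 210.
dQ/dP = −5.
ε = (dQ/dP)(P/Q) = (-5)(58/210).

-1.381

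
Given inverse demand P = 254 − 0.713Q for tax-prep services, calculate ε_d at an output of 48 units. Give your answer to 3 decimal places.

-6.422

At Q = 48, P = 254 − 0.713(48) = 219.78.
dP/dQ = −0.713, so dQ/dP = 1/(−0.713) = -1.403.
ε = (dQ/dP)(P/Q) = (-1.403)(219.78/48).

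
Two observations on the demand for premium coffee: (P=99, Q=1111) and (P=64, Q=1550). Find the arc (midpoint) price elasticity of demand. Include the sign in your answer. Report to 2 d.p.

ΔQ = 1550 − 1111 = 439; ΔP = 64 − 99 = -35.
Midpoints: P̄ = 81.50, Q̄ = 1330.5.
ε = (ΔQ/ΔP)(P̄/Q̄) = (439/-35)(81.50/1330.5).

-0.77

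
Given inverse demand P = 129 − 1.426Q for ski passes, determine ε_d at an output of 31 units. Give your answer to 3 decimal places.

-1.918

At Q = 31, P = 129 − 1.426(31) = 84.79.
dP/dQ = −1.426, so dQ/dP = 1/(−1.426) = -0.701.
ε = (dQ/dP)(P/Q) = (-0.701)(84.79/31).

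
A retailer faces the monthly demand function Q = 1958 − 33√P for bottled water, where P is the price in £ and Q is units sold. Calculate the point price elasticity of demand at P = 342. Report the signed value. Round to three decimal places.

-0.226

At P = 342, Q = 1347.723.
dQ/dP = −33/(2√P) = -0.892.
ε = (dQ/dP)(P/Q) = (-0.892)(342/1347.723).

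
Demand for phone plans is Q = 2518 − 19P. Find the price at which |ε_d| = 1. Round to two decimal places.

For linear demand Q = a − bP, ε = −bP/(a − bP). |ε| = 1 when bP = a − bP, i.e. P = a/(2b).
P = 2518/(2·19) = 2518/38 = 66.2632.

66.26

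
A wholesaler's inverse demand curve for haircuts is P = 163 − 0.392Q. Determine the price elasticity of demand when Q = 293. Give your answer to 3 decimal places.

-0.419

At Q = 293, P = 163 − 0.392(293) = 48.14.
dP/dQ = −0.392, so dQ/dP = 1/(−0.392) = -2.551.
ε = (dQ/dP)(P/Q) = (-2.551)(48.14/293).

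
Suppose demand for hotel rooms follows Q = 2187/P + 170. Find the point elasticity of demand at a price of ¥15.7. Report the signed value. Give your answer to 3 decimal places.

At P = 15.7, Q = 309.299.
dQ/dP = −2187/P² = -8.873.
ε = (dQ/dP)(P/Q) = (-8.873)(15.7/309.299).

-0.450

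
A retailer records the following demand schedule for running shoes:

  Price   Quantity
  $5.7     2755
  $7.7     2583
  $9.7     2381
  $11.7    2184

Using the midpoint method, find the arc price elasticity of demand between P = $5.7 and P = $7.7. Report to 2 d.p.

-0.22

At P = 5.7, Q = 2755; at P = 7.7, Q = 2583.
ΔQ = -172, ΔP = 2.0. Midpoints: P̄ = 6.70, Q̄ = 2669.0.
ε = (ΔQ/ΔP)(P̄/Q̄) = (-172/2.0)(6.70/2669.0).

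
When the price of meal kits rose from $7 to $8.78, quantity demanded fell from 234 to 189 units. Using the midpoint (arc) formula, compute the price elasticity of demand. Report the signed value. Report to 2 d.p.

ΔQ = 189 − 234 = -45; ΔP = 8.78 − 7 = 1.78.
Midpoints: P̄ = 7.89, Q̄ = 211.5.
ε = (ΔQ/ΔP)(P̄/Q̄) = (-45/1.78)(7.89/211.5).

-0.94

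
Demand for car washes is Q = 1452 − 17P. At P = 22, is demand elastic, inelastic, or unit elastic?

inelastic

Q = 1078, dQ/dP = -17.
ε = (dQ/dP)(P/Q) ≈ -0.347.
|ε| = 0.35 < 1.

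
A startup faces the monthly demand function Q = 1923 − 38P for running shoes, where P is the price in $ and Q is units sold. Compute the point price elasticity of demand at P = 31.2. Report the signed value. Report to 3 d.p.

At P = 31.2, Q = 737.400.
dQ/dP = −38.
ε = (dQ/dP)(P/Q) = (-38)(31.2/737.400).
|ε| > 1, so demand is elastic at this price.

-1.608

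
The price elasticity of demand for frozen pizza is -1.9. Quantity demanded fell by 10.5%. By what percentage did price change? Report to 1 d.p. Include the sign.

%ΔP ≈ %ΔQ / ε = (-10.5%)/(-1.9) = 5.53%.

5.5%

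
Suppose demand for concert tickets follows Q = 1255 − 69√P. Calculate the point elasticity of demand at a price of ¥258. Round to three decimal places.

At P = 258, Q = 146.696.
dQ/dP = −69/(2√P) = -2.148.
ε = (dQ/dP)(P/Q) = (-2.148)(258/146.696).

-3.778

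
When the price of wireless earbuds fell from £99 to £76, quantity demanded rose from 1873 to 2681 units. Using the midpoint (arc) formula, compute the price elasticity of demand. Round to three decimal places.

-1.350

ΔQ = 2681 − 1873 = 808; ΔP = 76 − 99 = -23.
Midpoints: P̄ = 87.50, Q̄ = 2277.0.
ε = (ΔQ/ΔP)(P̄/Q̄) = (808/-23)(87.50/2277.0).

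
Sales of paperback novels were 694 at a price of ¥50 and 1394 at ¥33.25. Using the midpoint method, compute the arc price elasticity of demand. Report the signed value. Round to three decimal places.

-1.666

ΔQ = 1394 − 694 = 700; ΔP = 33.25 − 50 = -16.75.
Midpoints: P̄ = 41.62, Q̄ = 1044.0.
ε = (ΔQ/ΔP)(P̄/Q̄) = (700/-16.75)(41.62/1044.0).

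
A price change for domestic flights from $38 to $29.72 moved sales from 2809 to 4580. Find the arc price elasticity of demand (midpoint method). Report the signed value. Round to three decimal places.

ΔQ = 4580 − 2809 = 1771; ΔP = 29.72 − 38 = -8.28.
Midpoints: P̄ = 33.86, Q̄ = 3694.5.
ε = (ΔQ/ΔP)(P̄/Q̄) = (1771/-8.28)(33.86/3694.5).

-1.960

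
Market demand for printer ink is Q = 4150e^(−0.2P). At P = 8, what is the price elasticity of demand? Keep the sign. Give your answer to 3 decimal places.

At P = 8, Q = 837.871.
dQ/dP = −0.2·4150e^(−0.2P) = −0.2Q = -167.574.
ε = (dQ/dP)(P/Q) = (-167.574)(8/837.871).

-1.600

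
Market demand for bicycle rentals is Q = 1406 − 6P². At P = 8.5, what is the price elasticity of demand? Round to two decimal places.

At P = 8.5, Q = 972.500.
dQ/dP = −12P = -102.
ε = (dQ/dP)(P/Q) = (-102)(8.5/972.500).

-0.89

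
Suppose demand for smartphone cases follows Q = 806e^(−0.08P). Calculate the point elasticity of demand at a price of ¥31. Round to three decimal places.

-2.480

At P = 31, Q = 67.497.
dQ/dP = −0.08·806e^(−0.08P) = −0.08Q = -5.400.
ε = (dQ/dP)(P/Q) = (-5.400)(31/67.497).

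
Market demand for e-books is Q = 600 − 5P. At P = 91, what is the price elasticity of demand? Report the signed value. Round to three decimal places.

At P = 91, Q = 145.
dQ/dP = −5.
ε = (dQ/dP)(P/Q) = (-5)(91/145).

-3.138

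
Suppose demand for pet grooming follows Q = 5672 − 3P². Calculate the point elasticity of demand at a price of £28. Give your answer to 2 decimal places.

-1.42

At P = 28, Q = 3320.
dQ/dP = −6P = -168.
ε = (dQ/dP)(P/Q) = (-168)(28/3320).
|ε| > 1, so demand is elastic at this price.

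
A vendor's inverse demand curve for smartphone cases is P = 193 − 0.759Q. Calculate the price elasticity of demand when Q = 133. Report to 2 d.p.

At Q = 133, P = 193 − 0.759(133) = 92.05.
dP/dQ = −0.759, so dQ/dP = 1/(−0.759) = -1.318.
ε = (dQ/dP)(P/Q) = (-1.318)(92.05/133).

-0.91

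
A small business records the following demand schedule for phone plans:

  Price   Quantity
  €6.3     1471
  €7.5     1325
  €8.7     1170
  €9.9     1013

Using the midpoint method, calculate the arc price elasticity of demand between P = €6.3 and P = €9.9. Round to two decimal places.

At P = 6.3, Q = 1471; at P = 9.9, Q = 1013.
ΔQ = -458, ΔP = 3.6. Midpoints: P̄ = 8.10, Q̄ = 1242.0.
ε = (ΔQ/ΔP)(P̄/Q̄) = (-458/3.6)(8.10/1242.0).

-0.83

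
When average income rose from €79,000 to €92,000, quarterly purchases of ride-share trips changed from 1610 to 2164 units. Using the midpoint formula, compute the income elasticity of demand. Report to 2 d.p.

1.93

ΔQ = 554, ΔI = 13000. Midpoints: Ī = 85,500, Q̄ = 1887.0.
ε_I = (ΔQ/ΔI)(Ī/Q̄) = (554/13000)(85500/1887.0).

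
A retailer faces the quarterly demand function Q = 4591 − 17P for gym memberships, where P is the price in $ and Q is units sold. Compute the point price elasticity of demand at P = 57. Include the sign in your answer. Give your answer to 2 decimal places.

-0.27

At P = 57, Q = 3622.
dQ/dP = −17.
ε = (dQ/dP)(P/Q) = (-17)(57/3622).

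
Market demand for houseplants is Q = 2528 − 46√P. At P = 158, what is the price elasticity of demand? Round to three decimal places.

At P = 158, Q = 1949.789.
dQ/dP = −46/(2√P) = -1.830.
ε = (dQ/dP)(P/Q) = (-1.830)(158/1949.789).

-0.148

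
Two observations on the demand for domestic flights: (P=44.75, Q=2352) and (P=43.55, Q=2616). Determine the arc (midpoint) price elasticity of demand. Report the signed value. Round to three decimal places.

ΔQ = 2616 − 2352 = 264; ΔP = 43.55 − 44.75 = -1.2.
Midpoints: P̄ = 44.15, Q̄ = 2484.0.
ε = (ΔQ/ΔP)(P̄/Q̄) = (264/-1.2)(44.15/2484.0).

-3.910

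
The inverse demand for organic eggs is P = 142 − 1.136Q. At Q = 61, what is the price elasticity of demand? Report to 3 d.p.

-1.049

At Q = 61, P = 142 − 1.136(61) = 72.70.
dP/dQ = −1.136, so dQ/dP = 1/(−1.136) = -0.880.
ε = (dQ/dP)(P/Q) = (-0.880)(72.70/61).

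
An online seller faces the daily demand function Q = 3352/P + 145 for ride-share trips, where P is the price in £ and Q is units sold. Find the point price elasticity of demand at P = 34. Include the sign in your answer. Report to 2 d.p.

At P = 34, Q = 243.588.
dQ/dP = −3352/P² = -2.900.
ε = (dQ/dP)(P/Q) = (-2.900)(34/243.588).
|ε| < 1, so demand is inelastic at this price.

-0.40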